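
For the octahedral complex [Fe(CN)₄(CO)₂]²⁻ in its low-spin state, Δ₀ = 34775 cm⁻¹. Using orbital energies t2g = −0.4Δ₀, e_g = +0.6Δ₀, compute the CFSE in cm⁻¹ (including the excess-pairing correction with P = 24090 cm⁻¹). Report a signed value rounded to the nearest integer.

Ligand charges: 4×(-1) from CN⁻ and 2×(+0) from CO sum to -4; with overall charge -2, Fe is +2.
Fe sits in group 8; removing 2 electrons leaves Fe²⁺ with 8 − 2 = 6 d electrons.
The d⁶ electrons fill as t2g^6 e_g^0.
Orbital CFSE = 6(-0.4) + 0(0.6) = -2.4Δ₀ = -2.4 × 34775 = -83460 cm⁻¹.
Pairing penalty: 3 pairs vs 1 in the high-spin reference → 2 extra × P = 48180 cm⁻¹.
Overall CFSE = -83460 + 48180 = -35280 cm⁻¹.

-35280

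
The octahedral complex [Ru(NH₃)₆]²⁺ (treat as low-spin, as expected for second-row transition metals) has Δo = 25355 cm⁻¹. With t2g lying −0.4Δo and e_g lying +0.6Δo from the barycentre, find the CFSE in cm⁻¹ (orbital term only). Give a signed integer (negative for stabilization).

-60852

NH₃ is neutral, so the +2 overall charge sits on Ru: oxidation state +2.
Group 8 minus oxidation state +2 gives a d⁶ configuration for Ru²⁺.
Configuration: t2g^6 e_g^0.
Orbital CFSE = 6(-0.4) + 0(0.6) = -2.4Δo = -2.4 × 25355 = -60852 cm⁻¹.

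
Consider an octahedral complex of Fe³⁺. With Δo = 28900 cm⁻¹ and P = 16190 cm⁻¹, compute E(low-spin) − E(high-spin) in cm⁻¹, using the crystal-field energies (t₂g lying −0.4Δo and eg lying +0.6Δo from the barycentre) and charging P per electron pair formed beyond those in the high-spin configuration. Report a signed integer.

-25420

Fe sits in group 8; removing 3 electrons leaves Fe³⁺ with 8 − 3 = 5 d electrons.
High-spin d⁵ fills as t₂g³ eg² with CFSE 3(−0.4) + 2(+0.6) = 0.0Δo = 0 cm⁻¹.
For low-spin the configuration is t₂g⁵ eg⁰: orbital energy -2.0 × 28900 = -57800 cm⁻¹, and 2 additional pairs relative to high-spin add 32380 cm⁻¹, giving -25420 cm⁻¹.
The difference is -25420 − (0) = -25420 cm⁻¹, so low-spin lies lower.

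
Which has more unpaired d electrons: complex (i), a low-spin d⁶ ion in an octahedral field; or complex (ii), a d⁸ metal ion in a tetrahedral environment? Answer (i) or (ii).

(ii)

(i): t₂g⁶ eg⁰ → 0 unpaired.
(ii): Tetrahedral splitting is small, so the complex is high-spin; e⁴ t₂⁴ → 2 unpaired.
So (ii) has more unpaired electrons.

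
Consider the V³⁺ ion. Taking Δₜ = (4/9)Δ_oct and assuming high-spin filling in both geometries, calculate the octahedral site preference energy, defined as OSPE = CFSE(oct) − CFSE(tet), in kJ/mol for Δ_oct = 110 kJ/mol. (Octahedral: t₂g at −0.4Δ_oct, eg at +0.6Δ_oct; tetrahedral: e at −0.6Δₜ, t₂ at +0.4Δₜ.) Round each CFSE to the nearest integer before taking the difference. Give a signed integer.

-29

V is in group 5, so V³⁺ is d² (5 − 3 = 2).
Octahedral (high-spin): t₂g² eg⁰, CFSE = 2(−0.4) + 0(+0.6) = -0.8Δ_oct = -0.8 × 110 = -88 kJ/mol.
Tetrahedral: e² t₂⁰, CFSE = 2(−0.6) + 0(+0.4) = -1.2Δₜ = -1.2 × (4/9) × 110 = -59 kJ/mol.
OSPE = -88 − (-59) = -29 kJ/mol.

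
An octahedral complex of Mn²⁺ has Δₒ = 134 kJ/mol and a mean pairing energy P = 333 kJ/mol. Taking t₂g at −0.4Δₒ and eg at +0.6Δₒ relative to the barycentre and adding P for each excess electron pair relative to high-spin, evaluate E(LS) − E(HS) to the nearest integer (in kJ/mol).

398

Mn sits in group 7; removing 2 electrons leaves Mn²⁺ with 7 − 2 = 5 d electrons.
High-spin: t₂g³ eg², CFSE = 0.0Δₒ = 0 kJ/mol.
Low-spin: t₂g⁵ eg⁰, orbital CFSE = -2.0Δₒ = -268 kJ/mol; plus 2 excess pairs × P = +666 kJ/mol; total 398 kJ/mol.
E(LS) − E(HS) = 398 − (0) = 398 kJ/mol.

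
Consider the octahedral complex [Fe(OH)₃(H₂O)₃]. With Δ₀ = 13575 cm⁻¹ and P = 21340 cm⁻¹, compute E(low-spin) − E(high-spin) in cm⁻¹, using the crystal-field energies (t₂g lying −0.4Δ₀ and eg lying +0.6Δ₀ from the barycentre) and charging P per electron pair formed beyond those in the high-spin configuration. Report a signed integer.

Ligand charges: 3×(-1) from OH⁻ and 3×(+0) from H₂O sum to -3; with overall charge +0, Fe is +3.
Group 8 minus oxidation state +3 gives a d⁵ configuration for Fe³⁺.
High-spin d⁵ fills as t₂g³ eg² with CFSE 3(−0.4) + 2(+0.6) = 0.0Δ₀ = 0 cm⁻¹.
Low-spin t₂g⁵ eg⁰ gives -2.0Δ₀ = -27150 cm⁻¹, but forming 2 extra pairs costs 2P = 42680 cm⁻¹, so E(LS) = -27150 + 42680 = 15530 cm⁻¹.
E(LS) − E(HS) = 15530 − (0) = 15530 cm⁻¹.

15530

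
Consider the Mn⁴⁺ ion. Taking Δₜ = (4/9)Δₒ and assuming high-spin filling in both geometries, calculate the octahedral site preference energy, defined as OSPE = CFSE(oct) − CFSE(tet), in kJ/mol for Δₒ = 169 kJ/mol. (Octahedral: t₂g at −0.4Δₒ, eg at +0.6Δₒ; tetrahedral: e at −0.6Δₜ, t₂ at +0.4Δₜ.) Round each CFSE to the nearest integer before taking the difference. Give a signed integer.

-143

Mn⁴⁺: group 7, so d-count = 7 − 4 = 3.
Octahedral (high-spin): t2g^3 e_g^0, CFSE = 3(−0.4) + 0(+0.6) = -1.2Δₒ = -1.2 × 169 = -203 kJ/mol.
Tetrahedral e^2 t2^1 gives -0.8Δₜ = -0.8 × (4/9) × 169 = -60 kJ/mol.
OSPE = CFSE(oct) − CFSE(tet) = -203 − (-60) = -143 kJ/mol.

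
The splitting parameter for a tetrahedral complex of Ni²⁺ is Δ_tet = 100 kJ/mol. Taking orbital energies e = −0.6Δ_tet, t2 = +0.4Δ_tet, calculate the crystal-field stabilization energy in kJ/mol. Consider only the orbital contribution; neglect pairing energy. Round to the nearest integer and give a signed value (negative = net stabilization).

-80

Ni²⁺: group 10, so d-count = 10 − 2 = 8.
With tetrahedral geometry the complex is necessarily high-spin.
Electron filling gives e^4 t2^4.
Orbital CFSE = 4(-0.6) + 4(0.4) = -0.8Δ_tet = -0.8 × 100 = -80 kJ/mol.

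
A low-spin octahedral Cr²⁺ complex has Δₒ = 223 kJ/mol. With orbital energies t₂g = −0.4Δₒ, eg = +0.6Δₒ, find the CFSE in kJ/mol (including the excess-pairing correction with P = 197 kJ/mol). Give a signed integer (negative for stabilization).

Cr is in group 6, so Cr²⁺ is d⁴ (6 − 2 = 4).
Configuration: t₂g⁴ eg⁰.
Orbital CFSE = 4(-0.4) + 0(0.6) = -1.6Δₒ = -1.6 × 223 = -357 kJ/mol.
Relative to high-spin t₂g³ eg¹ (0 paired), the low-spin configuration has 1 additional pair, contributing +1 × 197 = +197 kJ/mol.
Overall CFSE = -357 + 197 = -160 kJ/mol.

-160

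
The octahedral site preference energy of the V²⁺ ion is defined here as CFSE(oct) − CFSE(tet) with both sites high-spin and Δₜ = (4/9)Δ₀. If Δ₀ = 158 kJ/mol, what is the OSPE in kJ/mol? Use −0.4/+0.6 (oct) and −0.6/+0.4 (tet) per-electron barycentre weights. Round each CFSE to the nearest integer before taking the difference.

-134

V sits in group 5; removing 2 electrons leaves V²⁺ with 5 − 2 = 3 d electrons.
In an octahedral site d³ (HS) is t₂g³ eg⁰, giving CFSE(oct) = -1.2Δ₀ = -190 kJ/mol.
Tetrahedral: e² t₂¹, CFSE = 2(−0.6) + 1(+0.4) = -0.8Δₜ = -0.8 × (4/9) × 158 = -56 kJ/mol.
Subtracting, OSPE = -190 − (-56) = -134 kJ/mol.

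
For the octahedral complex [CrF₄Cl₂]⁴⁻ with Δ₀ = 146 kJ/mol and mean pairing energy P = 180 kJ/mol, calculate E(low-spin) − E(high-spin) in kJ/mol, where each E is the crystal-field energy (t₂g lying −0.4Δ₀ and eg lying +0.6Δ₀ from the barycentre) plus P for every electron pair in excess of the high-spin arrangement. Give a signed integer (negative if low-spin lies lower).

34

Ligand charges: 4×(-1) from F⁻ and 2×(-1) from Cl⁻ sum to -6; with overall charge -4, Cr is +2.
Cr²⁺: group 6, so d-count = 6 − 2 = 4.
High-spin d⁴ fills as t₂g³ eg¹ with CFSE 3(−0.4) + 1(+0.6) = -0.6Δ₀ = -88 kJ/mol.
Low-spin: t₂g⁴ eg⁰, orbital CFSE = -1.6Δ₀ = -234 kJ/mol; plus 1 excess pair × P = +180 kJ/mol; total -54 kJ/mol.
Thus E(LS) − E(HS) = 34 kJ/mol.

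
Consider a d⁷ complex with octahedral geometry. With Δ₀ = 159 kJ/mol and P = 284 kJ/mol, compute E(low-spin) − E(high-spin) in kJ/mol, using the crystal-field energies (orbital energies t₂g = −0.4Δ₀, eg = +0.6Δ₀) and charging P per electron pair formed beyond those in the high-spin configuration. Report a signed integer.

High-spin d⁷ fills as t₂g⁵ eg² with CFSE 5(−0.4) + 2(+0.6) = -0.8Δ₀ = -127 kJ/mol.
For low-spin the configuration is t₂g⁶ eg¹: orbital energy -1.8 × 159 = -286 kJ/mol, and 1 additional pair relative to high-spin adds 284 kJ/mol, giving -2 kJ/mol.
E(LS) − E(HS) = -2 − (-127) = 125 kJ/mol.

125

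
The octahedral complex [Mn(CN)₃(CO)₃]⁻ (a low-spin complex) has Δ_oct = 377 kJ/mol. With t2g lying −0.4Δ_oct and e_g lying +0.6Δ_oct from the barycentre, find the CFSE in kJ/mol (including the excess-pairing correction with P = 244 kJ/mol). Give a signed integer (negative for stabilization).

Ligand charges: 3×(-1) from CN⁻ and 3×(+0) from CO sum to -3; with overall charge -1, Mn is +2.
Group 7 minus oxidation state +2 gives a d⁵ configuration for Mn²⁺.
Configuration: t2g^5 e_g^0.
CFSE(orbital) = 5×(-0.4Δ_oct) + 0×(0.6Δ_oct) = -2.0Δ_oct; with Δ_oct = 377 kJ/mol that is -754 kJ/mol.
Pairing penalty: 2 pairs vs 0 in the high-spin reference → 2 extra × P = 488 kJ/mol.
Net CFSE = -754 + 488 = -266 kJ/mol.

-266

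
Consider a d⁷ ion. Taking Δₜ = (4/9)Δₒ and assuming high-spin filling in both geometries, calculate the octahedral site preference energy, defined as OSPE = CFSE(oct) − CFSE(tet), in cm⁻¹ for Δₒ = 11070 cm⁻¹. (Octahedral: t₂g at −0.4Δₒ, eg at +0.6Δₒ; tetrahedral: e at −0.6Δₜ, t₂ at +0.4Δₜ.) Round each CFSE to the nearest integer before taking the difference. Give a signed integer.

Octahedral (high-spin): t₂g⁵ eg², CFSE = 5(−0.4) + 2(+0.6) = -0.8Δₒ = -0.8 × 11070 = -8856 cm⁻¹.
Tetrahedral e⁴ t₂³ gives -1.2Δₜ = -1.2 × (4/9) × 11070 = -5904 cm⁻¹.
OSPE = -8856 − (-5904) = -2952 cm⁻¹.

-2952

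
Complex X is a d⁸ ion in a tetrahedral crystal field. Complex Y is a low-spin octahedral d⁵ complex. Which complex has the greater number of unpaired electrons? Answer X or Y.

X

X: With tetrahedral geometry the complex is necessarily high-spin; e^4 t2^4 → 2 unpaired.
Y: t₂g⁵ eg⁰ → 1 unpaired.
So X has more unpaired electrons.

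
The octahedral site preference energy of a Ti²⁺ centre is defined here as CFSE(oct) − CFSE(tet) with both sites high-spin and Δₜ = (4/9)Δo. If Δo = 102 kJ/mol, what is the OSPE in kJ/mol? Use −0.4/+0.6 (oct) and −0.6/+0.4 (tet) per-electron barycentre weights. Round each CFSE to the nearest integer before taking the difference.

Group 4 minus oxidation state +2 gives a d² configuration for Ti²⁺.
Octahedral high-spin t₂g² eg⁰: CFSE = -0.8 × 102 = -82 kJ/mol.
Tetrahedral: e² t₂⁰, CFSE = 2(−0.6) + 0(+0.4) = -1.2Δₜ = -1.2 × (4/9) × 102 = -54 kJ/mol.
Subtracting, OSPE = -82 − (-54) = -28 kJ/mol.

-28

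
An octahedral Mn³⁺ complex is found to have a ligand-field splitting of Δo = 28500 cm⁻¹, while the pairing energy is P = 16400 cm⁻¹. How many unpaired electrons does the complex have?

Mn is in group 7, so Mn³⁺ is d⁴ (7 − 3 = 4).
With Δo > P the complex is low-spin.
Filling d⁴ accordingly: t2g^4 e_g^0.
Unpaired electrons: 2.

2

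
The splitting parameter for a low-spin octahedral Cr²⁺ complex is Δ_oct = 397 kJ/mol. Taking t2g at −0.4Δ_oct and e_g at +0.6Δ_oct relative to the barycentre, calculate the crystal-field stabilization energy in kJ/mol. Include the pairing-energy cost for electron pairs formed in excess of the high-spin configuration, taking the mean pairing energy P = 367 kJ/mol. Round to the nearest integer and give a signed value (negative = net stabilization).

Cr sits in group 6; removing 2 electrons leaves Cr²⁺ with 6 − 2 = 4 d electrons.
Electron filling gives t2g^4 e_g^0.
CFSE(orbital) = 4×(-0.4Δ_oct) + 0×(0.6Δ_oct) = -1.6Δ_oct; with Δ_oct = 397 kJ/mol that is -635 kJ/mol.
Relative to high-spin t2g^3 e_g^1 (0 paired), the low-spin configuration has 1 additional pair, contributing +1 × 367 = +367 kJ/mol.
Overall CFSE = -635 + 367 = -268 kJ/mol.

-268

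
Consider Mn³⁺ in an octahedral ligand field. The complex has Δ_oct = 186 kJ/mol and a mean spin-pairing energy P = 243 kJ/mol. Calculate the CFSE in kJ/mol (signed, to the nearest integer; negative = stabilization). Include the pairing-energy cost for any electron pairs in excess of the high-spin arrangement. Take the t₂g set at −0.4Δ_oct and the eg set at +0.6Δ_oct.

-112

Mn sits in group 7; removing 3 electrons leaves Mn³⁺ with 7 − 3 = 4 d electrons.
Δ_oct < P, so pairing is avoided: the ground state is high-spin.
Configuration: t₂g³ eg¹.
Orbital CFSE = -0.6Δ_oct = -0.6 × 186 = -112 kJ/mol.
High-spin has no excess pairs, so no pairing correction applies.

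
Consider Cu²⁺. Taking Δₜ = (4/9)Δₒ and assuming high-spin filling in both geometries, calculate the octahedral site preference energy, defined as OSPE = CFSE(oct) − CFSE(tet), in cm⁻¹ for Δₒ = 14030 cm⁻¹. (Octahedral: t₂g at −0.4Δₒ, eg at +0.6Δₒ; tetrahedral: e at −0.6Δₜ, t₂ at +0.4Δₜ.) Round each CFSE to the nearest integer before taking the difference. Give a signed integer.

Group 11 minus oxidation state +2 gives a d⁹ configuration for Cu²⁺.
Octahedral high-spin t₂g⁶ eg³: CFSE = -0.6 × 14030 = -8418 cm⁻¹.
Tetrahedral: e⁴ t₂⁵, CFSE = 4(−0.6) + 5(+0.4) = -0.4Δₜ = -0.4 × (4/9) × 14030 = -2494 cm⁻¹.
Subtracting, OSPE = -8418 − (-2494) = -5924 cm⁻¹.

-5924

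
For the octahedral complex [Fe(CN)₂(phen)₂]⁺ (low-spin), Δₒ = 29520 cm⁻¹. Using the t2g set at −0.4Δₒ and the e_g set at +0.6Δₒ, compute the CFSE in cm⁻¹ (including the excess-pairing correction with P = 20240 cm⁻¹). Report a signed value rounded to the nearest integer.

-18560

Ligand charges: 2×(-1) from CN⁻ and 2×(+0) from phen sum to -2; with overall charge +1, Fe is +3.
Group 8 minus oxidation state +3 gives a d⁵ configuration for Fe³⁺.
Configuration: t2g^5 e_g^0.
The orbital stabilization is -2.0Δₒ = -2.0 × 29520 = -59040 cm⁻¹.
High-spin d⁵ would be t2g^3 e_g^2 with 0 pairs; low-spin has 2, so 2 excess pairs cost +2P = +40480 cm⁻¹.
Combining: -59040 + 40480 = -18560 cm⁻¹.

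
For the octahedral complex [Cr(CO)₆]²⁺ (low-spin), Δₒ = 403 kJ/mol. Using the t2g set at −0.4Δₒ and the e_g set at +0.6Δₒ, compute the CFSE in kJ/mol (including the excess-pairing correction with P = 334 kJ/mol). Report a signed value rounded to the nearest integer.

-311

CO is neutral, so the +2 overall charge sits on Cr: oxidation state +2.
Cr²⁺: group 6, so d-count = 6 − 2 = 4.
Electron filling gives t2g^4 e_g^0.
CFSE(orbital) = 4×(-0.4Δₒ) + 0×(0.6Δₒ) = -1.6Δₒ; with Δₒ = 403 kJ/mol that is -645 kJ/mol.
Pairing penalty: 1 pair vs 0 in the high-spin reference → 1 extra × P = 334 kJ/mol.
Net CFSE = -645 + 334 = -311 kJ/mol.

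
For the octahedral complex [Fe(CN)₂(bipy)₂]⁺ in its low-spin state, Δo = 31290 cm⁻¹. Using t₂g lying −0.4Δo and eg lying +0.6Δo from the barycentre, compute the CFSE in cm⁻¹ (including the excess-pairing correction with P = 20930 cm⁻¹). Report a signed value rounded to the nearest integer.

-20720

Ligand charges: 2×(-1) from CN⁻ and 2×(+0) from bipy sum to -2; with overall charge +1, Fe is +3.
Group 8 minus oxidation state +3 gives a d⁵ configuration for Fe³⁺.
The d⁵ electrons fill as t₂g⁵ eg⁰.
CFSE(orbital) = 5×(-0.4Δo) + 0×(0.6Δo) = -2.0Δo; with Δo = 31290 cm⁻¹ that is -62580 cm⁻¹.
High-spin d⁵ would be t₂g³ eg² with 0 pairs; low-spin has 2, so 2 excess pairs cost +2P = +41860 cm⁻¹.
Overall CFSE = -62580 + 41860 = -20720 cm⁻¹.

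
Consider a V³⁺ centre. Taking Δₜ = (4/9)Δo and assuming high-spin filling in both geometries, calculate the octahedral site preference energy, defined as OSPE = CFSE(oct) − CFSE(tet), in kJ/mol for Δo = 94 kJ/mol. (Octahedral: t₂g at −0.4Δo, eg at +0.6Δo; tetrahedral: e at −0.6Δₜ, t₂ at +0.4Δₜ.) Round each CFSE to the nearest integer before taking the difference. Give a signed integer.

V³⁺: group 5, so d-count = 5 − 3 = 2.
Octahedral high-spin t₂g² eg⁰: CFSE = -0.8 × 94 = -75 kJ/mol.
Tetrahedral e² t₂⁰ gives -1.2Δₜ = -1.2 × (4/9) × 94 = -50 kJ/mol.
Subtracting, OSPE = -75 − (-50) = -25 kJ/mol.

-25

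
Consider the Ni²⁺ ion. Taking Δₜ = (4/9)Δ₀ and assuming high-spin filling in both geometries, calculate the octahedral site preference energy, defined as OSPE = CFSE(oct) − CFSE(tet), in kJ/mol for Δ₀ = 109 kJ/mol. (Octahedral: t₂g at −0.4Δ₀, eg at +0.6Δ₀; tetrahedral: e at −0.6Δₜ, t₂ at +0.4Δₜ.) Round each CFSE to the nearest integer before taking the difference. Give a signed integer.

-92

Ni sits in group 10; removing 2 electrons leaves Ni²⁺ with 10 − 2 = 8 d electrons.
Octahedral high-spin t2g^6 e_g^2: CFSE = -1.2 × 109 = -131 kJ/mol.
Tetrahedral e^4 t2^4 gives -0.8Δₜ = -0.8 × (4/9) × 109 = -39 kJ/mol.
OSPE = -131 − (-39) = -92 kJ/mol.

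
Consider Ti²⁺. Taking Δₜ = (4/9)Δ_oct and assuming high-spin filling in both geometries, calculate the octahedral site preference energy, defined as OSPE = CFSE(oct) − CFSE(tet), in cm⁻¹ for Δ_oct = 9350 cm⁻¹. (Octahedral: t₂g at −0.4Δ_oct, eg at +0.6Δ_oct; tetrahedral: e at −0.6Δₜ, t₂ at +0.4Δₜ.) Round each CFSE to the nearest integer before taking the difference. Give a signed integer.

-2493

Ti is in group 4, so Ti²⁺ is d² (4 − 2 = 2).
In an octahedral site d² (HS) is t₂g² eg⁰, giving CFSE(oct) = -0.8Δ_oct = -7480 cm⁻¹.
Tetrahedral: e² t₂⁰, CFSE = 2(−0.6) + 0(+0.4) = -1.2Δₜ = -1.2 × (4/9) × 9350 = -4987 cm⁻¹.
OSPE = -7480 − (-4987) = -2493 cm⁻¹.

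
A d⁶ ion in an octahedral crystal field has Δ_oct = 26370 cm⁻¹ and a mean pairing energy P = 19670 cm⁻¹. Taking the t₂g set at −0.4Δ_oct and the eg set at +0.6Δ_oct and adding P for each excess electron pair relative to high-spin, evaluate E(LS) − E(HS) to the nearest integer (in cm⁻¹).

-13400

High-spin d⁶ fills as t₂g⁴ eg² with CFSE 4(−0.4) + 2(+0.6) = -0.4Δ_oct = -10548 cm⁻¹.
Low-spin: t₂g⁶ eg⁰, orbital CFSE = -2.4Δ_oct = -63288 cm⁻¹; plus 2 excess pairs × P = +39340 cm⁻¹; total -23948 cm⁻¹.
The difference is -23948 − (-10548) = -13400 cm⁻¹, so low-spin lies lower.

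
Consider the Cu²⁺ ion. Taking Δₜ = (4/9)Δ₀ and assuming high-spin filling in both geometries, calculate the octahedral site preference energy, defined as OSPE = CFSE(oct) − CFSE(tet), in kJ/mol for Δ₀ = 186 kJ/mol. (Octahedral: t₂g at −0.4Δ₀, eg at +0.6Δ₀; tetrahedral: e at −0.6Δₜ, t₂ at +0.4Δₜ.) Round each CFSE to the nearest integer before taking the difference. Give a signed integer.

Cu is in group 11, so Cu²⁺ is d⁹ (11 − 2 = 9).
Octahedral (high-spin): t₂g⁶ eg³, CFSE = 6(−0.4) + 3(+0.6) = -0.6Δ₀ = -0.6 × 186 = -112 kJ/mol.
Tetrahedral: e⁴ t₂⁵, CFSE = 4(−0.6) + 5(+0.4) = -0.4Δₜ = -0.4 × (4/9) × 186 = -33 kJ/mol.
Subtracting, OSPE = -112 − (-33) = -79 kJ/mol.

-79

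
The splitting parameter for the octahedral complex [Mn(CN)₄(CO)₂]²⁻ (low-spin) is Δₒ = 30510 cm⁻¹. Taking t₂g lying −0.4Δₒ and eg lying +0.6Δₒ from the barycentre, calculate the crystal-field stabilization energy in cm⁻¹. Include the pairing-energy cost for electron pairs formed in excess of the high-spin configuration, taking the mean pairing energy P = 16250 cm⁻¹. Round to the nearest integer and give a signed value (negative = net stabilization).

-28520

Ligand charges: 4×(-1) from CN⁻ and 2×(+0) from CO sum to -4; with overall charge -2, Mn is +2.
Mn sits in group 7; removing 2 electrons leaves Mn²⁺ with 7 − 2 = 5 d electrons.
Configuration: t₂g⁵ eg⁰.
The orbital stabilization is -2.0Δₒ = -2.0 × 30510 = -61020 cm⁻¹.
Pairing penalty: 2 pairs vs 0 in the high-spin reference → 2 extra × P = 32500 cm⁻¹.
Overall CFSE = -61020 + 32500 = -28520 cm⁻¹.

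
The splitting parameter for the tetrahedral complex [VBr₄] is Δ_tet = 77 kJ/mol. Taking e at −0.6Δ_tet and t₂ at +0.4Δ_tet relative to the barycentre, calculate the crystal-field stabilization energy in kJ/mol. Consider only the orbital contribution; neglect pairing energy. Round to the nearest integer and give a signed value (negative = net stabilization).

-46

Each Br⁻ contributes -1; 4 × (-1) = -4. With overall charge +0, V is in the +4 oxidation state.
V is in group 5, so V⁴⁺ is d¹ (5 − 4 = 1).
Tetrahedral fields are weak (Δₜ ≈ 4/9 Δₒ), so electrons fill high-spin.
Electron filling gives e¹ t₂⁰.
Orbital CFSE = 1(-0.6) + 0(0.4) = -0.6Δ_tet = -0.6 × 77 = -46 kJ/mol.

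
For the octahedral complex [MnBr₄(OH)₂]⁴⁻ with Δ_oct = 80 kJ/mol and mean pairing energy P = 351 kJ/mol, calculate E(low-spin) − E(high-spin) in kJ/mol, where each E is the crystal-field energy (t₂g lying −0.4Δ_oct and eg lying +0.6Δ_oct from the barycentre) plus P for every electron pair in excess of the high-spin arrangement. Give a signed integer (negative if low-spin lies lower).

Ligand charges: 4×(-1) from Br⁻ and 2×(-1) from OH⁻ sum to -6; with overall charge -4, Mn is +2.
Mn is in group 7, so Mn²⁺ is d⁵ (7 − 2 = 5).
High-spin d⁵ fills as t₂g³ eg² with CFSE 3(−0.4) + 2(+0.6) = 0.0Δ_oct = 0 kJ/mol.
Low-spin: t₂g⁵ eg⁰, orbital CFSE = -2.0Δ_oct = -160 kJ/mol; plus 2 excess pairs × P = +702 kJ/mol; total 542 kJ/mol.
Thus E(LS) − E(HS) = 542 kJ/mol.

542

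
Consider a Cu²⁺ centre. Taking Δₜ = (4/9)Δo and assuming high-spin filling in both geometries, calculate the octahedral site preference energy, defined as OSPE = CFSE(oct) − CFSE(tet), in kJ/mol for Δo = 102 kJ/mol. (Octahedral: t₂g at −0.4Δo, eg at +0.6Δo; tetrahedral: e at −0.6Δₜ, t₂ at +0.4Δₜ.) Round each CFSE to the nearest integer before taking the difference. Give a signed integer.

-43

Group 11 minus oxidation state +2 gives a d⁹ configuration for Cu²⁺.
Octahedral (high-spin): t₂g⁶ eg³, CFSE = 6(−0.4) + 3(+0.6) = -0.6Δo = -0.6 × 102 = -61 kJ/mol.
Tetrahedral: e⁴ t₂⁵, CFSE = 4(−0.6) + 5(+0.4) = -0.4Δₜ = -0.4 × (4/9) × 102 = -18 kJ/mol.
OSPE = -61 − (-18) = -43 kJ/mol.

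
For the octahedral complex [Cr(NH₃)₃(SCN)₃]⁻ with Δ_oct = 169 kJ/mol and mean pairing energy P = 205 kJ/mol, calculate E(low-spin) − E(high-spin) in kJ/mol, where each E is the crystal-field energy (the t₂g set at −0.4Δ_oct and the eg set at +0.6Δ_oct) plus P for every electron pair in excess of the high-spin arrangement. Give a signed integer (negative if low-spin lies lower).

Ligand charges: 3×(+0) from NH₃ and 3×(-1) from SCN⁻ sum to -3; with overall charge -1, Cr is +2.
Cr is in group 6, so Cr²⁺ is d⁴ (6 − 2 = 4).
High-spin: t₂g³ eg¹, CFSE = -0.6Δ_oct = -101 kJ/mol.
Low-spin t₂g⁴ eg⁰ gives -1.6Δ_oct = -270 kJ/mol, but forming 1 extra pair costs 1P = 205 kJ/mol, so E(LS) = -270 + 205 = -65 kJ/mol.
The difference is -65 − (-101) = 36 kJ/mol, so high-spin lies lower.

36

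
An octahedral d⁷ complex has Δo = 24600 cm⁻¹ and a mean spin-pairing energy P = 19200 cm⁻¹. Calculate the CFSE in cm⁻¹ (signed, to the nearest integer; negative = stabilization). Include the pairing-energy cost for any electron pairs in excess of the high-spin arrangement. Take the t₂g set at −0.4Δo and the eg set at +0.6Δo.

-25080

Since Δo = 24600 cm⁻¹ > P = 19200 cm⁻¹, the complex adopts the low-spin configuration.
That gives t₂g⁶ eg¹.
Orbital CFSE = -1.8Δo = -1.8 × 24600 = -44280 cm⁻¹.
Excess pairs vs high-spin: 3 − 2 = 1; pairing cost = +19200 cm⁻¹.
Net CFSE = -44280 + 19200 = -25080 cm⁻¹.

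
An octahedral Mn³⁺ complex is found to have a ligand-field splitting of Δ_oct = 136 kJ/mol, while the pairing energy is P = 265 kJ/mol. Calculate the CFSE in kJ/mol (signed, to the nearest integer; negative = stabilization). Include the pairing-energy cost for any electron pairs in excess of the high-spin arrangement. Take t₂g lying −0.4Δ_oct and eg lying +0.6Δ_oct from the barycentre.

Mn is in group 7, so Mn³⁺ is d⁴ (7 − 3 = 4).
Here Δ_oct < P (136 < 265), so the high-spin state is favoured.
That gives t₂g³ eg¹.
Orbital CFSE = -0.6Δ_oct = -0.6 × 136 = -82 kJ/mol.
High-spin has no excess pairs, so no pairing correction applies.

-82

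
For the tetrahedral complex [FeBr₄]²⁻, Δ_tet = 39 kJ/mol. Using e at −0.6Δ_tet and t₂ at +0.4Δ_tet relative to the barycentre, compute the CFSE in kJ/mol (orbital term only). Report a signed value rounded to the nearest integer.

-23

Each Br⁻ contributes -1; 4 × (-1) = -4. With overall charge -2, Fe is in the +2 oxidation state.
Fe²⁺: group 8, so d-count = 8 − 2 = 6.
Tetrahedral splitting is small, so the complex is high-spin.
Electron filling gives e³ t₂³.
Orbital CFSE = 3(-0.6) + 3(0.4) = -0.6Δ_tet = -0.6 × 39 = -23 kJ/mol.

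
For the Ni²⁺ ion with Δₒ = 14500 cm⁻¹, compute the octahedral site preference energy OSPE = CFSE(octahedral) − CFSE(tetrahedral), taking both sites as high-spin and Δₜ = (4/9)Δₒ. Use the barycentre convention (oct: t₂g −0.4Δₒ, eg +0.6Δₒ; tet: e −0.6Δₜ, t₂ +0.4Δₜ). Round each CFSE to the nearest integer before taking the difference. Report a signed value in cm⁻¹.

-12244

Ni sits in group 10; removing 2 electrons leaves Ni²⁺ with 10 − 2 = 8 d electrons.
Octahedral high-spin t2g^6 e_g^2: CFSE = -1.2 × 14500 = -17400 cm⁻¹.
Tetrahedral: e^4 t2^4, CFSE = 4(−0.6) + 4(+0.4) = -0.8Δₜ = -0.8 × (4/9) × 14500 = -5156 cm⁻¹.
Subtracting, OSPE = -17400 − (-5156) = -12244 cm⁻¹.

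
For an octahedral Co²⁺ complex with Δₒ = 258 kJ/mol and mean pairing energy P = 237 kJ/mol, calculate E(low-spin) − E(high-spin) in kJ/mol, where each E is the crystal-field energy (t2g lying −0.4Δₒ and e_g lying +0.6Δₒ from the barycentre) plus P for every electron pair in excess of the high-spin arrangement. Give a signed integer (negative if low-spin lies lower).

-21

Co sits in group 9; removing 2 electrons leaves Co²⁺ with 9 − 2 = 7 d electrons.
High-spin d⁷ fills as t2g^5 e_g^2 with CFSE 5(−0.4) + 2(+0.6) = -0.8Δₒ = -206 kJ/mol.
Low-spin: t2g^6 e_g^1, orbital CFSE = -1.8Δₒ = -464 kJ/mol; plus 1 excess pair × P = +237 kJ/mol; total -227 kJ/mol.
The difference is -227 − (-206) = -21 kJ/mol, so low-spin lies lower.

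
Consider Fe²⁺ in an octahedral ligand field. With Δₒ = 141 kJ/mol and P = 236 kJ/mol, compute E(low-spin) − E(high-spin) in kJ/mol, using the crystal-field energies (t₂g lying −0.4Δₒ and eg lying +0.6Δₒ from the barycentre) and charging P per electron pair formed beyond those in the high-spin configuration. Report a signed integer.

190

Fe sits in group 8; removing 2 electrons leaves Fe²⁺ with 8 − 2 = 6 d electrons.
In the high-spin limit (t₂g⁴ eg²) the orbital term is -0.4Δₒ = -56 kJ/mol, with no excess pairing.
Low-spin t₂g⁶ eg⁰ gives -2.4Δₒ = -338 kJ/mol, but forming 2 extra pairs costs 2P = 472 kJ/mol, so E(LS) = -338 + 472 = 134 kJ/mol.
The difference is 134 − (-56) = 190 kJ/mol, so high-spin lies lower.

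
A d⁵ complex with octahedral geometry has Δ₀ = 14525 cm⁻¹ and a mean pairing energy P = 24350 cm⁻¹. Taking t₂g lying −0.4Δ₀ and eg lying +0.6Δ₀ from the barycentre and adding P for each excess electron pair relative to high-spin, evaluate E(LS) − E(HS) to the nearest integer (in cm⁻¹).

In the high-spin limit (t₂g³ eg²) the orbital term is 0.0Δ₀ = 0 cm⁻¹, with no excess pairing.
For low-spin the configuration is t₂g⁵ eg⁰: orbital energy -2.0 × 14525 = -29050 cm⁻¹, and 2 additional pairs relative to high-spin add 48700 cm⁻¹, giving 19650 cm⁻¹.
E(LS) − E(HS) = 19650 − (0) = 19650 cm⁻¹.

19650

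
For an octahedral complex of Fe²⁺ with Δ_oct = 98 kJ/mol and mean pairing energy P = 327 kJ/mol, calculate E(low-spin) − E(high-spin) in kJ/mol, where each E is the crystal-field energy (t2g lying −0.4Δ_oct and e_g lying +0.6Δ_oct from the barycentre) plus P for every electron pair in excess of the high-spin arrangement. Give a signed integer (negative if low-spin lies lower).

Fe²⁺: group 8, so d-count = 8 − 2 = 6.
High-spin: t2g^4 e_g^2, CFSE = -0.4Δ_oct = -39 kJ/mol.
Low-spin: t2g^6 e_g^0, orbital CFSE = -2.4Δ_oct = -235 kJ/mol; plus 2 excess pairs × P = +654 kJ/mol; total 419 kJ/mol.
Thus E(LS) − E(HS) = 458 kJ/mol.

458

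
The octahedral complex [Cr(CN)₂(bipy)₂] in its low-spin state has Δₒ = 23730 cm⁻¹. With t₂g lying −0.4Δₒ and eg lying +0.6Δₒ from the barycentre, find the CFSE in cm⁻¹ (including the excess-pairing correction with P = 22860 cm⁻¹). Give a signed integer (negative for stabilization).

Ligand charges: 2×(-1) from CN⁻ and 2×(+0) from bipy sum to -2; with overall charge +0, Cr is +2.
Cr²⁺: group 6, so d-count = 6 − 2 = 4.
Configuration: t₂g⁴ eg⁰.
CFSE(orbital) = 4×(-0.4Δₒ) + 0×(0.6Δₒ) = -1.6Δₒ; with Δₒ = 23730 cm⁻¹ that is -37968 cm⁻¹.
Relative to high-spin t₂g³ eg¹ (0 paired), the low-spin configuration has 1 additional pair, contributing +1 × 22860 = +22860 cm⁻¹.
Combining: -37968 + 22860 = -15108 cm⁻¹.

-15108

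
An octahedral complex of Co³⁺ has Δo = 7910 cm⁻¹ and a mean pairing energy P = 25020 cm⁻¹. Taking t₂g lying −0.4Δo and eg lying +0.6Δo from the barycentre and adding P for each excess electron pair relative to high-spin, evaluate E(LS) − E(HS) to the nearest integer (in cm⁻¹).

34220

Co is in group 9, so Co³⁺ is d⁶ (9 − 3 = 6).
In the high-spin limit (t₂g⁴ eg²) the orbital term is -0.4Δo = -3164 cm⁻¹, with no excess pairing.
Low-spin: t₂g⁶ eg⁰, orbital CFSE = -2.4Δo = -18984 cm⁻¹; plus 2 excess pairs × P = +50040 cm⁻¹; total 31056 cm⁻¹.
Thus E(LS) − E(HS) = 34220 cm⁻¹.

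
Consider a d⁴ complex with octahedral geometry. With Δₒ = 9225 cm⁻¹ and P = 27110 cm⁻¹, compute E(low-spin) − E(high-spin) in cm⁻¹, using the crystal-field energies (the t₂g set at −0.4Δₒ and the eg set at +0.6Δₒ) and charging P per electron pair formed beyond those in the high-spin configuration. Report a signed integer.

17885

High-spin: t₂g³ eg¹, CFSE = -0.6Δₒ = -5535 cm⁻¹.
For low-spin the configuration is t₂g⁴ eg⁰: orbital energy -1.6 × 9225 = -14760 cm⁻¹, and 1 additional pair relative to high-spin adds 27110 cm⁻¹, giving 12350 cm⁻¹.
E(LS) − E(HS) = 12350 − (-5535) = 17885 cm⁻¹.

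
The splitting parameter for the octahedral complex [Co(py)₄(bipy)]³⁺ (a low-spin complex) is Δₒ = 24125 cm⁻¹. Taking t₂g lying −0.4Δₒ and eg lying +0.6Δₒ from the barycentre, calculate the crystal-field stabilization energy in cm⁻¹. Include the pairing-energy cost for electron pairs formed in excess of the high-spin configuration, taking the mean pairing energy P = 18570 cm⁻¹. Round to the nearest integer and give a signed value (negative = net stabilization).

Ligand charges: 4×(+0) from py and 1×(+0) from bipy sum to +0; with overall charge +3, Co is +3.
Co³⁺: group 9, so d-count = 9 − 3 = 6.
The d⁶ electrons fill as t₂g⁶ eg⁰.
The orbital stabilization is -2.4Δₒ = -2.4 × 24125 = -57900 cm⁻¹.
Pairing penalty: 3 pairs vs 1 in the high-spin reference → 2 extra × P = 37140 cm⁻¹.
Overall CFSE = -57900 + 37140 = -20760 cm⁻¹.

-20760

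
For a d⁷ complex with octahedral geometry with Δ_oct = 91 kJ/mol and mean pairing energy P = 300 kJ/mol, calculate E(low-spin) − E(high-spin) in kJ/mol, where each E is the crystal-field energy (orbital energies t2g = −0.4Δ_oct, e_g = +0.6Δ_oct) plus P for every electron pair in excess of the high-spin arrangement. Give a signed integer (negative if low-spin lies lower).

209

In the high-spin limit (t2g^5 e_g^2) the orbital term is -0.8Δ_oct = -73 kJ/mol, with no excess pairing.
Low-spin t2g^6 e_g^1 gives -1.8Δ_oct = -164 kJ/mol, but forming 1 extra pair costs 1P = 300 kJ/mol, so E(LS) = -164 + 300 = 136 kJ/mol.
E(LS) − E(HS) = 136 − (-73) = 209 kJ/mol.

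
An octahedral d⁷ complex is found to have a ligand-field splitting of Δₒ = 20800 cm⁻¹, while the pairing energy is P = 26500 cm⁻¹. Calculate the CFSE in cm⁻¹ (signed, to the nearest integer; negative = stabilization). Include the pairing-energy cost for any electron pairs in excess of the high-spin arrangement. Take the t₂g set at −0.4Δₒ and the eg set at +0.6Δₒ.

With Δₒ < P the complex is high-spin.
That gives t₂g⁵ eg².
Orbital CFSE = -0.8Δₒ = -0.8 × 20800 = -16640 cm⁻¹.
High-spin has no excess pairs, so no pairing correction applies.

-16640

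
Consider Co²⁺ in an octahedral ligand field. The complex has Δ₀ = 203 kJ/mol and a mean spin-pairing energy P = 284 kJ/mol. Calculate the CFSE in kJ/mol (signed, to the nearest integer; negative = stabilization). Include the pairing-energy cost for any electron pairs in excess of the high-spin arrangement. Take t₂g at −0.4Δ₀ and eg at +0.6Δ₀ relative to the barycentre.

Co sits in group 9; removing 2 electrons leaves Co²⁺ with 9 − 2 = 7 d electrons.
Since Δ₀ = 203 kJ/mol < P = 284 kJ/mol, the complex adopts the high-spin configuration.
That gives t₂g⁵ eg².
Orbital CFSE = -0.8Δ₀ = -0.8 × 203 = -162 kJ/mol.
High-spin has no excess pairs, so no pairing correction applies.

-162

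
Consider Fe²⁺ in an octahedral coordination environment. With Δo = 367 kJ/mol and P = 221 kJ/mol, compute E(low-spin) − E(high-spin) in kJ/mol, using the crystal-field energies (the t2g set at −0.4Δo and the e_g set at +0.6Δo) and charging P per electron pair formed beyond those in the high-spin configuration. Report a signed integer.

-292

Group 8 minus oxidation state +2 gives a d⁶ configuration for Fe²⁺.
High-spin: t2g^4 e_g^2, CFSE = -0.4Δo = -147 kJ/mol.
For low-spin the configuration is t2g^6 e_g^0: orbital energy -2.4 × 367 = -881 kJ/mol, and 2 additional pairs relative to high-spin add 442 kJ/mol, giving -439 kJ/mol.
Thus E(LS) − E(HS) = -292 kJ/mol.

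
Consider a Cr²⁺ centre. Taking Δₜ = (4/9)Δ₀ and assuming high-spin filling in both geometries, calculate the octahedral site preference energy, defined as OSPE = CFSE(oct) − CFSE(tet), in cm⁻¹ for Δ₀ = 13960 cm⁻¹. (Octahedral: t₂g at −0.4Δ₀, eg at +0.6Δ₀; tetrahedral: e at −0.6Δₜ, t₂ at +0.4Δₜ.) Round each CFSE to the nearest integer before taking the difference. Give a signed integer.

Group 6 minus oxidation state +2 gives a d⁴ configuration for Cr²⁺.
Octahedral high-spin t2g^3 e_g^1: CFSE = -0.6 × 13960 = -8376 cm⁻¹.
Tetrahedral: e^2 t2^2, CFSE = 2(−0.6) + 2(+0.4) = -0.4Δₜ = -0.4 × (4/9) × 13960 = -2482 cm⁻¹.
OSPE = CFSE(oct) − CFSE(tet) = -8376 − (-2482) = -5894 cm⁻¹.

-5894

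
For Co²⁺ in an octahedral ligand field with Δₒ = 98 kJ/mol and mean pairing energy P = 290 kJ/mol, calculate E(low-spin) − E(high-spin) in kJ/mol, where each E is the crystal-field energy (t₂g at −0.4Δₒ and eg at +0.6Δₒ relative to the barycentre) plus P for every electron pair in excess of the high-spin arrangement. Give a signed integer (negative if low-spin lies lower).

192

Co²⁺: group 9, so d-count = 9 − 2 = 7.
High-spin d⁷ fills as t₂g⁵ eg² with CFSE 5(−0.4) + 2(+0.6) = -0.8Δₒ = -78 kJ/mol.
Low-spin: t₂g⁶ eg¹, orbital CFSE = -1.8Δₒ = -176 kJ/mol; plus 1 excess pair × P = +290 kJ/mol; total 114 kJ/mol.
Thus E(LS) − E(HS) = 192 kJ/mol.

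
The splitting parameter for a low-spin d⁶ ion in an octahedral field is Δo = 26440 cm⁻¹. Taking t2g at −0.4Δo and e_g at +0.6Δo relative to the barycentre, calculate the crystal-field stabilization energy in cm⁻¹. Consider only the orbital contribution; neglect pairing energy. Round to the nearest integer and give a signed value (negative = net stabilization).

-63456

The d⁶ electrons fill as t2g^6 e_g^0.
Orbital CFSE = 6(-0.4) + 0(0.6) = -2.4Δo = -2.4 × 26440 = -63456 cm⁻¹.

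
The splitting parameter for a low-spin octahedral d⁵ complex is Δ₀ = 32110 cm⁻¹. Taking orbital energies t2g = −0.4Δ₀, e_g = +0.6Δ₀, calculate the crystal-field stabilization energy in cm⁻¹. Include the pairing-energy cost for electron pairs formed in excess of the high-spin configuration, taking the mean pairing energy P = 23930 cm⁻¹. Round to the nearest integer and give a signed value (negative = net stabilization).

-16360

Configuration: t2g^5 e_g^0.
Orbital CFSE = 5(-0.4) + 0(0.6) = -2.0Δ₀ = -2.0 × 32110 = -64220 cm⁻¹.
High-spin d⁵ would be t2g^3 e_g^2 with 0 pairs; low-spin has 2, so 2 excess pairs cost +2P = +47860 cm⁻¹.
Combining: -64220 + 47860 = -16360 cm⁻¹.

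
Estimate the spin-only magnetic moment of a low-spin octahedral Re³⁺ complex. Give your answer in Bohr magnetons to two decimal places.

2.83 Bohr magnetons

Group 7 minus oxidation state +3 gives a d⁴ configuration for Re³⁺.
Configuration: t₂g⁴ eg⁰ → 2 unpaired electrons.
μ(spin-only) = √[2(2+2)] = √8 ≈ 2.83 Bohr magnetons.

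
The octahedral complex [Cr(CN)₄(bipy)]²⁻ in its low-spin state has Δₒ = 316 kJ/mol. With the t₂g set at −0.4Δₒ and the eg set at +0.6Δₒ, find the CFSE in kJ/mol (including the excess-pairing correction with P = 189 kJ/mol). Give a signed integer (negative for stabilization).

Ligand charges: 4×(-1) from CN⁻ and 1×(+0) from bipy sum to -4; with overall charge -2, Cr is +2.
Group 6 minus oxidation state +2 gives a d⁴ configuration for Cr²⁺.
The d⁴ electrons fill as t₂g⁴ eg⁰.
Orbital CFSE = 4(-0.4) + 0(0.6) = -1.6Δₒ = -1.6 × 316 = -506 kJ/mol.
High-spin d⁴ would be t₂g³ eg¹ with 0 pairs; low-spin has 1, so 1 excess pair costs +1P = +189 kJ/mol.
Net CFSE = -506 + 189 = -317 kJ/mol.

-317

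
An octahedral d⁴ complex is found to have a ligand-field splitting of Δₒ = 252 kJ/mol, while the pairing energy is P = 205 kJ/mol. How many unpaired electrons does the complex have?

2

With Δₒ > P the complex is low-spin.
That gives t₂g⁴ eg⁰.
Unpaired electrons: 2.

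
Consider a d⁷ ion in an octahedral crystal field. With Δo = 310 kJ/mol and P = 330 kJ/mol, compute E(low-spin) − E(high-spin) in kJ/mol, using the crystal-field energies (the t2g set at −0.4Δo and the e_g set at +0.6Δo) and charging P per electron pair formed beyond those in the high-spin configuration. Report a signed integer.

20

High-spin: t2g^5 e_g^2, CFSE = -0.8Δo = -248 kJ/mol.
Low-spin t2g^6 e_g^1 gives -1.8Δo = -558 kJ/mol, but forming 1 extra pair costs 1P = 330 kJ/mol, so E(LS) = -558 + 330 = -228 kJ/mol.
E(LS) − E(HS) = -228 − (-248) = 20 kJ/mol.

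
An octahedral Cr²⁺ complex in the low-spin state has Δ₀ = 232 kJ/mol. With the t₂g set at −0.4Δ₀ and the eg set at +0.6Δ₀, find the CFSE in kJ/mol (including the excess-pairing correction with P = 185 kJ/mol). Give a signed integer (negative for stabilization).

-186

Cr²⁺: group 6, so d-count = 6 − 2 = 4.
Electron filling gives t₂g⁴ eg⁰.
Orbital CFSE = 4(-0.4) + 0(0.6) = -1.6Δ₀ = -1.6 × 232 = -371 kJ/mol.
Pairing penalty: 1 pair vs 0 in the high-spin reference → 1 extra × P = 185 kJ/mol.
Net CFSE = -371 + 185 = -186 kJ/mol.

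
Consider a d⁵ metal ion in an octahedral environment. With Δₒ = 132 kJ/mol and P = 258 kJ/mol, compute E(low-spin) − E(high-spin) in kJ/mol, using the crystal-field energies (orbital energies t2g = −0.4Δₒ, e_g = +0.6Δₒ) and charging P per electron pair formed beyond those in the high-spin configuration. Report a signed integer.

252

High-spin: t2g^3 e_g^2, CFSE = 0.0Δₒ = 0 kJ/mol.
Low-spin: t2g^5 e_g^0, orbital CFSE = -2.0Δₒ = -264 kJ/mol; plus 2 excess pairs × P = +516 kJ/mol; total 252 kJ/mol.
Thus E(LS) − E(HS) = 252 kJ/mol.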